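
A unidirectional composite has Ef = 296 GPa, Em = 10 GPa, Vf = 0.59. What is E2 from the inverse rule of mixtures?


1/E2 = Vf/Ef + (1-Vf)/Em = 0.59/296 + 0.41/10
E2 = 23.26 GPa

23.26 GPa


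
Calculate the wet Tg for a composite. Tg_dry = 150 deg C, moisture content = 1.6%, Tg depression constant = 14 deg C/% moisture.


Tg_wet = Tg_dry - k*moisture = 150 - 14*1.6 = 127.6 deg C

127.6 deg C


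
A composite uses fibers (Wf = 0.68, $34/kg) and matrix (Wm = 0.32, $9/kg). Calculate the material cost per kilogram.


Cost = cost_f*Wf + cost_m*Wm = 34*0.68 + 9*0.32 = $26.0/kg

$26.0/kg


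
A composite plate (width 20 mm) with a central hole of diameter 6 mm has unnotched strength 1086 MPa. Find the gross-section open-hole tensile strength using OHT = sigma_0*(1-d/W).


OHT = sigma_0*(1-d/W) = 1086*(1-6/20) = 760.2 MPa

760.2 MPa


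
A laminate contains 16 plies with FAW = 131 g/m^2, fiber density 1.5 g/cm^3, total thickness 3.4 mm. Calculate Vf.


Vf = n * FAW / (rho_f * h * 1000) = 16 * 131 / (1.5 * 3.4 * 1000) = 0.411

0.411


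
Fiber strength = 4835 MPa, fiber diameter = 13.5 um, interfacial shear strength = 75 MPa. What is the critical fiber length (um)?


Lc = sigma_f * d / (2 * tau_i) = 4835 * 13.5 / (2 * 75) = 435.2 um

435.2 um


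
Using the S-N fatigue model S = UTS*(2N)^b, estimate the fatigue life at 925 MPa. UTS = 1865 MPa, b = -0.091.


N = 0.5 * (S/UTS)^(1/b) = 0.5 * (925/1865)^(1/-0.091) = 1110.5333 cycles

1110.5333 cycles


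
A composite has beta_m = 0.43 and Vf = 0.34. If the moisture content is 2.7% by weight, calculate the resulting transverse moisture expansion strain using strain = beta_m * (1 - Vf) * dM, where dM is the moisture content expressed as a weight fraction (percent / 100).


dM = 2.7/100 = 0.027
strain = beta_m * (1-Vf) * dM = 0.43 * 0.66 * 0.027 = 0.0076626

0.0076626


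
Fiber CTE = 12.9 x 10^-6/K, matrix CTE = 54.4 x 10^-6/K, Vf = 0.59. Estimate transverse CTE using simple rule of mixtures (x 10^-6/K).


alpha_2 = alpha_f*Vf + alpha_m*(1-Vf) = 12.9*0.59 + 54.4*0.41 = 29.9 x 10^-6/K

29.9 x 10^-6/K


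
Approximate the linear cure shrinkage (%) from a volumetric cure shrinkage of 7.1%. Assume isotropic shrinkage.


Linear shrinkage ≈ vol_shrink/3 = 7.1/3 = 2.367%

2.367%


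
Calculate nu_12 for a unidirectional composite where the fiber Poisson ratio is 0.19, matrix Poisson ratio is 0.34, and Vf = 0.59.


nu_12 = nu_f*Vf + nu_m*(1-Vf) = 0.19*0.59 + 0.34*0.41 = 0.2515

0.2515


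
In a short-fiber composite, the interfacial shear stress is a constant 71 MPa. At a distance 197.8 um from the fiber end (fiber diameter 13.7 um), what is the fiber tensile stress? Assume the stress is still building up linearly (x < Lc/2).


Force balance: sigma_f * (pi*d^2/4) = tau * (pi*d) * x  ->  sigma_f = 4 * tau * x / d
sigma_f = 4 * 71 * 197.8 / 13.7 = 4100.4 MPa

4100.4 MPa


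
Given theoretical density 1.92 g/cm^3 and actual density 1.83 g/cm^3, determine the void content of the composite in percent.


Void% = (rho_theo - rho_actual)/rho_theo * 100 = (1.92 - 1.83)/1.92 * 100 = 4.69%

4.69%


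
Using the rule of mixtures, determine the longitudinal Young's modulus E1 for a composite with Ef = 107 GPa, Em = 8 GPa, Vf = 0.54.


E1 = Ef*Vf + Em*(1-Vf) = 107*0.54 + 8*0.46 = 61.46 GPa

61.46 GPa


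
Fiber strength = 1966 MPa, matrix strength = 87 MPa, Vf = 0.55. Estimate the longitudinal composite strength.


sigma_1 = sigma_f*Vf + sigma_m*(1-Vf) = 1966*0.55 + 87*0.45 = 1120.5 MPa

1120.5 MPa


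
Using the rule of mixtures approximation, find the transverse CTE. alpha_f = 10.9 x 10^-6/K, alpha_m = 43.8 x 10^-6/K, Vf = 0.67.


alpha_2 = alpha_f*Vf + alpha_m*(1-Vf) = 10.9*0.67 + 43.8*0.33 = 21.8 x 10^-6/K

21.8 x 10^-6/K


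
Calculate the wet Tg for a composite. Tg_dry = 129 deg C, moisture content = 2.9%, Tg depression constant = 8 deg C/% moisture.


Tg_wet = Tg_dry - k*moisture = 129 - 8*2.9 = 105.8 deg C

105.8 deg C


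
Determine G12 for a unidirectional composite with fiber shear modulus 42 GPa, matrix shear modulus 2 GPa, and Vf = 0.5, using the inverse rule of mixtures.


1/G12 = Vf/Gf + (1-Vf)/Gm = 0.5/42 + 0.5/2
G12 = 3.82 GPa

3.82 GPa


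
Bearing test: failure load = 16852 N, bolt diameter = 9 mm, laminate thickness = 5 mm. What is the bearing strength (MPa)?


sigma_br = F/(d*h) = 16852/(9*5) = 374.5 MPa

374.5 MPa


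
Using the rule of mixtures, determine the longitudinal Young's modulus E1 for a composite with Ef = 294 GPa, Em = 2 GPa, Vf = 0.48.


E1 = Ef*Vf + Em*(1-Vf) = 294*0.48 + 2*0.52 = 142.16 GPa

142.16 GPa


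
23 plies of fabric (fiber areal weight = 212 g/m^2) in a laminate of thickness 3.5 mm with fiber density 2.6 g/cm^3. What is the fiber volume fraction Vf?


Vf = n * FAW / (rho_f * h * 1000) = 23 * 212 / (2.6 * 3.5 * 1000) = 0.5358

0.5358


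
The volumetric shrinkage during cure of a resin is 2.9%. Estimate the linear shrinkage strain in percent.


Linear shrinkage ≈ vol_shrink/3 = 2.9/3 = 0.967%

0.967%


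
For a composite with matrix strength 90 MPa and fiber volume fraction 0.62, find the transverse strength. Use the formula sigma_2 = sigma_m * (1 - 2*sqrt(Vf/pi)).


factor = 1 - 2*sqrt(0.62/pi) = 0.1115
sigma_2 = 90 * 0.1115 = 10.04 MPa

10.04 MPa


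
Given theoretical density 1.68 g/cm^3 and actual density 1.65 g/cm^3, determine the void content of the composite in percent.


Void% = (rho_theo - rho_actual)/rho_theo * 100 = (1.68 - 1.65)/1.68 * 100 = 1.79%

1.79%


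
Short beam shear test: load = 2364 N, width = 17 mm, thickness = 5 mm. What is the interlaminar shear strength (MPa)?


ILSS = 3F/(4bh) = 3*2364/(4*17*5) = 20.86 MPa

20.86 MPa


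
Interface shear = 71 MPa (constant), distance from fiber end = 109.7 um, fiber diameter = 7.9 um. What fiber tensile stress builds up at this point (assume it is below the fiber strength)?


Force balance: sigma_f * (pi*d^2/4) = tau * (pi*d) * x  ->  sigma_f = 4 * tau * x / d
sigma_f = 4 * 71 * 109.7 / 7.9 = 3943.6 MPa

3943.6 MPa


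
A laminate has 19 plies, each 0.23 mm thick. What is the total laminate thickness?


h = n * t_ply = 19 * 0.23 = 4.37 mm

4.37 mm


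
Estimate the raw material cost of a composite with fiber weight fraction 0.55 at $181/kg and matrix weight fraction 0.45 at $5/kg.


Cost = cost_f*Wf + cost_m*Wm = 181*0.55 + 5*0.45 = $101.8/kg

$101.8/kg


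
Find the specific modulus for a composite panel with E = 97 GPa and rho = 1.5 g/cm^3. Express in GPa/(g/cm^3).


Specific stiffness = E/rho = 97/1.5 = 64.7 GPa/(g/cm^3)

64.7 GPa/(g/cm^3)


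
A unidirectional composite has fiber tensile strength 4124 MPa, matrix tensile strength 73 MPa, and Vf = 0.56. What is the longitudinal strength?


sigma_1 = sigma_f*Vf + sigma_m*(1-Vf) = 4124*0.56 + 73*0.44 = 2341.6 MPa

2341.6 MPa


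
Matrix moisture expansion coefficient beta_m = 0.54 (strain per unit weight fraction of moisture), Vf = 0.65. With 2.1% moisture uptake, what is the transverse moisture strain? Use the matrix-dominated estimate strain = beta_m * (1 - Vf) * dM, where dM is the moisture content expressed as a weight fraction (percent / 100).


dM = 2.1/100 = 0.021
strain = beta_m * (1-Vf) * dM = 0.54 * 0.35 * 0.021 = 0.003969

0.003969


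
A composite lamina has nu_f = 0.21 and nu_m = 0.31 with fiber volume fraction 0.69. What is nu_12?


nu_12 = nu_f*Vf + nu_m*(1-Vf) = 0.21*0.69 + 0.31*0.31 = 0.241

0.241


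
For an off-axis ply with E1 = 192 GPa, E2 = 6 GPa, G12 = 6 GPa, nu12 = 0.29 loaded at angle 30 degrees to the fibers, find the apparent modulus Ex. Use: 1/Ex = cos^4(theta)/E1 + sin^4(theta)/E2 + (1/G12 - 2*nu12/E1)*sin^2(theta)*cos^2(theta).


cos^4(30) = 0.5625, sin^4(30) = 0.0625, sin^2(30)*cos^2(30) = 0.1875
1/G12 - 2*nu12/E1 = 1/6 - 2*0.29/192 = 0.163646 GPa^-1
1/Ex = 0.5625/192 + 0.0625/6 + 0.163646*0.1875 = 0.0440299 GPa^-1
Ex = 22.71 GPa

22.71 GPa


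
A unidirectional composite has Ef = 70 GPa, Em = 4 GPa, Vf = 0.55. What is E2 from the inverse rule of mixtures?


1/E2 = Vf/Ef + (1-Vf)/Em = 0.55/70 + 0.45/4
E2 = 8.31 GPa

8.31 GPa


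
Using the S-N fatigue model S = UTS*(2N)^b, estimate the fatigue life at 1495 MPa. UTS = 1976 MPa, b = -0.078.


N = 0.5 * (S/UTS)^(1/b) = 0.5 * (1495/1976)^(1/-0.078) = 17.8698 cycles

17.8698 cycles


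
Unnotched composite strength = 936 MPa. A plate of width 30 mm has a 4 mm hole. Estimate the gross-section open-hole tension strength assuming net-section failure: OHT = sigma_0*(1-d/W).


OHT = sigma_0*(1-d/W) = 936*(1-4/30) = 811.2 MPa

811.2 MPa


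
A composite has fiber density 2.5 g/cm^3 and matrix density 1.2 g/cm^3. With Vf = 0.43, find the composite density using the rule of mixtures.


rho_c = rho_f*Vf + rho_m*(1-Vf) = 2.5*0.43 + 1.2*0.57 = 1.759 g/cm^3

1.759 g/cm^3


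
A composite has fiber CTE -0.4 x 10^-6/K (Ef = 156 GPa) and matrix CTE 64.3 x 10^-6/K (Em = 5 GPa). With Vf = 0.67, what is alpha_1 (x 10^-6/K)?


E1 = Ef*Vf + Em*(1-Vf) = 106.17
alpha_1 = (alpha_f*Ef*Vf + alpha_m*Em*(1-Vf))/E1 = 0.61 x 10^-6/K

0.61 x 10^-6/K


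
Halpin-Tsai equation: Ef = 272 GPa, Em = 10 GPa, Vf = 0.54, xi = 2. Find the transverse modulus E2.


eta = (Ef/Em - 1)/(Ef/Em + xi) = (27.2 - 1)/(27.2 + 2) = 0.8973
E2 = Em*(1+xi*eta*Vf)/(1-eta*Vf) = 38.2 GPa

38.2 GPa


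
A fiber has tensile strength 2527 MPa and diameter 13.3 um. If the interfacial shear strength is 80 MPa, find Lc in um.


Lc = sigma_f * d / (2 * tau_i) = 2527 * 13.3 / (2 * 80) = 210.1 um

210.1 um


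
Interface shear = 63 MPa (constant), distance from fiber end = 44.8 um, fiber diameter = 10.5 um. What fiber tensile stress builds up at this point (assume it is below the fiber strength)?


Force balance: sigma_f * (pi*d^2/4) = tau * (pi*d) * x  ->  sigma_f = 4 * tau * x / d
sigma_f = 4 * 63 * 44.8 / 10.5 = 1075.2 MPa

1075.2 MPa


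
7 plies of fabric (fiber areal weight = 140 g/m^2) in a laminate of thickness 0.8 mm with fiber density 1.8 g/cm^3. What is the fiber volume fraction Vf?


Vf = n * FAW / (rho_f * h * 1000) = 7 * 140 / (1.8 * 0.8 * 1000) = 0.6806

0.6806


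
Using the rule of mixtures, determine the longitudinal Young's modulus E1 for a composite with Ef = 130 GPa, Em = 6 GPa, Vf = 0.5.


E1 = Ef*Vf + Em*(1-Vf) = 130*0.5 + 6*0.5 = 68.0 GPa

68.0 GPa


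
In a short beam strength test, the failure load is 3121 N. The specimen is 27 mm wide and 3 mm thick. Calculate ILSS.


ILSS = 3F/(4bh) = 3*3121/(4*27*3) = 28.9 MPa

28.9 MPa


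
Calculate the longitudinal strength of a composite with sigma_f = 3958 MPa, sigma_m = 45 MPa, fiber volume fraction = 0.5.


sigma_1 = sigma_f*Vf + sigma_m*(1-Vf) = 3958*0.5 + 45*0.5 = 2001.5 MPa

2001.5 MPa


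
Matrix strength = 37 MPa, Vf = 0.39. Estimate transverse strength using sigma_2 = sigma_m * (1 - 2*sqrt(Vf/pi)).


factor = 1 - 2*sqrt(0.39/pi) = 0.2953
sigma_2 = 37 * 0.2953 = 10.93 MPa

10.93 MPa


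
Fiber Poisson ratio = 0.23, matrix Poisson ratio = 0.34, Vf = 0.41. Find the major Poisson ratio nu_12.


nu_12 = nu_f*Vf + nu_m*(1-Vf) = 0.23*0.41 + 0.34*0.59 = 0.2949

0.2949


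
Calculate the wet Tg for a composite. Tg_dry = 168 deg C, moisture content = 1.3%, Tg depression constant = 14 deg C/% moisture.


Tg_wet = Tg_dry - k*moisture = 168 - 14*1.3 = 149.8 deg C

149.8 deg C


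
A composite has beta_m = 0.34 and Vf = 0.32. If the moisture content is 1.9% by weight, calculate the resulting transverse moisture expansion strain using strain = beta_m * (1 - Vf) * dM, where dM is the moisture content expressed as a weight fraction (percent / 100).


dM = 1.9/100 = 0.019
strain = beta_m * (1-Vf) * dM = 0.34 * 0.68 * 0.019 = 0.0043928

0.0043928


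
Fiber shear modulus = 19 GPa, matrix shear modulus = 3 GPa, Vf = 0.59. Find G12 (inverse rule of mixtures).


1/G12 = Vf/Gf + (1-Vf)/Gm = 0.59/19 + 0.41/3
G12 = 5.96 GPa

5.96 GPa


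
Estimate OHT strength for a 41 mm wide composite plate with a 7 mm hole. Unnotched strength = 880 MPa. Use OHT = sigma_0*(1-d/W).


OHT = sigma_0*(1-d/W) = 880*(1-7/41) = 729.8 MPa

729.8 MPa


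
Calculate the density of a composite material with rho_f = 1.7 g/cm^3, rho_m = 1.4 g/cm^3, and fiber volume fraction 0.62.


rho_c = rho_f*Vf + rho_m*(1-Vf) = 1.7*0.62 + 1.4*0.38 = 1.586 g/cm^3

1.586 g/cm^3


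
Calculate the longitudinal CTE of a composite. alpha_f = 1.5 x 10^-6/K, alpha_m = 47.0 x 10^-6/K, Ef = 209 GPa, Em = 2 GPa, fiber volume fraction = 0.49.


E1 = Ef*Vf + Em*(1-Vf) = 103.43
alpha_1 = (alpha_f*Ef*Vf + alpha_m*Em*(1-Vf))/E1 = 1.95 x 10^-6/K

1.95 x 10^-6/K


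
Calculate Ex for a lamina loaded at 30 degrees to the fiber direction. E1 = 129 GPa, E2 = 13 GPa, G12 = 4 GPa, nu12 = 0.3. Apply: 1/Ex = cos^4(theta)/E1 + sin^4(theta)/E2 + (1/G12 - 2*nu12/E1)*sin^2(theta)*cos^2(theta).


cos^4(30) = 0.5625, sin^4(30) = 0.0625, sin^2(30)*cos^2(30) = 0.1875
1/G12 - 2*nu12/E1 = 1/4 - 2*0.3/129 = 0.245349 GPa^-1
1/Ex = 0.5625/129 + 0.0625/13 + 0.245349*0.1875 = 0.0551711 GPa^-1
Ex = 18.13 GPa

18.13 GPa


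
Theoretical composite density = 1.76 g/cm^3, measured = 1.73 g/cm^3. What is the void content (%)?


Void% = (rho_theo - rho_actual)/rho_theo * 100 = (1.76 - 1.73)/1.76 * 100 = 1.7%

1.7%


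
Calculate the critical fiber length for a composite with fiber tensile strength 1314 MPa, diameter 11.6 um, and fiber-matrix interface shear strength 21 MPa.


Lc = sigma_f * d / (2 * tau_i) = 1314 * 11.6 / (2 * 21) = 362.9 um

362.9 um


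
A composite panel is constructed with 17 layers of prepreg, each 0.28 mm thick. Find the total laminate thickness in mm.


h = n * t_ply = 17 * 0.28 = 4.76 mm

4.76 mm


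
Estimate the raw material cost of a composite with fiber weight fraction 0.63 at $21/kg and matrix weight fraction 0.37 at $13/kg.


Cost = cost_f*Wf + cost_m*Wm = 21*0.63 + 13*0.37 = $18.04/kg

$18.04/kg


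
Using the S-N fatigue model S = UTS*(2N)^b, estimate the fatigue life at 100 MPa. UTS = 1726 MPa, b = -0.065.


N = 0.5 * (S/UTS)^(1/b) = 0.5 * (100/1726)^(1/-0.065) = 5.3749e+18 cycles

5.3749e+18 cycles


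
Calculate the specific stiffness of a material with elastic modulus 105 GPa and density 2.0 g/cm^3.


Specific stiffness = E/rho = 105/2.0 = 52.5 GPa/(g/cm^3)

52.5 GPa/(g/cm^3)


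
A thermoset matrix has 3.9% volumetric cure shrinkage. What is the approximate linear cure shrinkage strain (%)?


Linear shrinkage ≈ vol_shrink/3 = 3.9/3 = 1.3%

1.3%


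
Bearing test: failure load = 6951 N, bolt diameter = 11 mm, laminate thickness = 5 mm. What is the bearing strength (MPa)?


sigma_br = F/(d*h) = 6951/(11*5) = 126.4 MPa

126.4 MPa


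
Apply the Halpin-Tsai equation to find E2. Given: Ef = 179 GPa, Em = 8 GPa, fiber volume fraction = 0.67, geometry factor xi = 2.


eta = (Ef/Em - 1)/(Ef/Em + xi) = (22.375 - 1)/(22.375 + 2) = 0.8769
E2 = Em*(1+xi*eta*Vf)/(1-eta*Vf) = 42.19 GPa

42.19 GPa


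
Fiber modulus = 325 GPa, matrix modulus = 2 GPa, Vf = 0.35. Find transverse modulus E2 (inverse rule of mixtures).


1/E2 = Vf/Ef + (1-Vf)/Em = 0.35/325 + 0.65/2
E2 = 3.07 GPa

3.07 GPa


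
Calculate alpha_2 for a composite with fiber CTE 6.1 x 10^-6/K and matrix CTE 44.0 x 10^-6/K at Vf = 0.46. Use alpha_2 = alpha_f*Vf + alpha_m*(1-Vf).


alpha_2 = alpha_f*Vf + alpha_m*(1-Vf) = 6.1*0.46 + 44.0*0.54 = 26.6 x 10^-6/K

26.6 x 10^-6/K


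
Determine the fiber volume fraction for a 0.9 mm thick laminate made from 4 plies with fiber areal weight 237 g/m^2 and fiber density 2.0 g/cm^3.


Vf = n * FAW / (rho_f * h * 1000) = 4 * 237 / (2.0 * 0.9 * 1000) = 0.5267

0.5267


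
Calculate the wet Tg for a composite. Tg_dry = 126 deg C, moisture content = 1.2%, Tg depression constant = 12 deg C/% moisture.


Tg_wet = Tg_dry - k*moisture = 126 - 12*1.2 = 111.6 deg C

111.6 deg C


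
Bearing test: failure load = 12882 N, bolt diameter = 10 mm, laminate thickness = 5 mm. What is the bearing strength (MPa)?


sigma_br = F/(d*h) = 12882/(10*5) = 257.6 MPa

257.6 MPa


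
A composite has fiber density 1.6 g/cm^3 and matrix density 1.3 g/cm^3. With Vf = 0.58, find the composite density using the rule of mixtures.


rho_c = rho_f*Vf + rho_m*(1-Vf) = 1.6*0.58 + 1.3*0.42 = 1.474 g/cm^3

1.474 g/cm^3


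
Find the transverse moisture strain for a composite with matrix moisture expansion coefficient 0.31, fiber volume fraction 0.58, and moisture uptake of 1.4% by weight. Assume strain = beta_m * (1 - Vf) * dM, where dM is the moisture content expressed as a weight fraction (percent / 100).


dM = 1.4/100 = 0.014
strain = beta_m * (1-Vf) * dM = 0.31 * 0.42 * 0.014 = 0.0018228

0.0018228


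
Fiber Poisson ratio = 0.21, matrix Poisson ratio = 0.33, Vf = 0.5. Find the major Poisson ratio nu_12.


nu_12 = nu_f*Vf + nu_m*(1-Vf) = 0.21*0.5 + 0.33*0.5 = 0.27

0.27


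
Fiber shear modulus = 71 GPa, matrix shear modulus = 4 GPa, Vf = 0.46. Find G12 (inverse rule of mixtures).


1/G12 = Vf/Gf + (1-Vf)/Gm = 0.46/71 + 0.54/4
G12 = 7.07 GPa

7.07 GPa


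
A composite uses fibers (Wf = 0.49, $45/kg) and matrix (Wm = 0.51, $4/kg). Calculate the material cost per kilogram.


Cost = cost_f*Wf + cost_m*Wm = 45*0.49 + 4*0.51 = $24.09/kg

$24.09/kg


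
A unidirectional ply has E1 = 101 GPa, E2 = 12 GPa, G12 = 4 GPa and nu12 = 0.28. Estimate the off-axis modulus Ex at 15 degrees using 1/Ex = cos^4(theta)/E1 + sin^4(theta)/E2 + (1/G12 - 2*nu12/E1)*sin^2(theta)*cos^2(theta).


cos^4(15) = 0.870513, sin^4(15) = 0.004487, sin^2(15)*cos^2(15) = 0.0625
1/G12 - 2*nu12/E1 = 1/4 - 2*0.28/101 = 0.244455 GPa^-1
1/Ex = 0.870513/101 + 0.004487/12 + 0.244455*0.0625 = 0.0242713 GPa^-1
Ex = 41.2 GPa

41.2 GPa


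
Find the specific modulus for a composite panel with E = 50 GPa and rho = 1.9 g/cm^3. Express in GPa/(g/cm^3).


Specific stiffness = E/rho = 50/1.9 = 26.3 GPa/(g/cm^3)

26.3 GPa/(g/cm^3)


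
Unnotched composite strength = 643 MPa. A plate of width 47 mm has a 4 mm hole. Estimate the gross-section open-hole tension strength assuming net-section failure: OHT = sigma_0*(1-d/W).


OHT = sigma_0*(1-d/W) = 643*(1-4/47) = 588.3 MPa

588.3 MPa


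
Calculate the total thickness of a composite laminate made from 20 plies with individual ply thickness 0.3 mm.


h = n * t_ply = 20 * 0.3 = 6.0 mm

6.0 mm


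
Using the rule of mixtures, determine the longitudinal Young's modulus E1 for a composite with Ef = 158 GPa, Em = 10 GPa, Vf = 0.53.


E1 = Ef*Vf + Em*(1-Vf) = 158*0.53 + 10*0.47 = 88.44 GPa

88.44 GPa


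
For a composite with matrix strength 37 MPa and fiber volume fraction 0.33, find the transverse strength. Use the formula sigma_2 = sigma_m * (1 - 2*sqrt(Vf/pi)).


factor = 1 - 2*sqrt(0.33/pi) = 0.3518
sigma_2 = 37 * 0.3518 = 13.02 MPa

13.02 MPa


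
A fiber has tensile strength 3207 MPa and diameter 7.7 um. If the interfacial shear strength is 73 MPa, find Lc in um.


Lc = sigma_f * d / (2 * tau_i) = 3207 * 7.7 / (2 * 73) = 169.1 um

169.1 um


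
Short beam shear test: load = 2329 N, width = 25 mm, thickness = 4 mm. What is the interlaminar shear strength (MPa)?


ILSS = 3F/(4bh) = 3*2329/(4*25*4) = 17.47 MPa

17.47 MPa


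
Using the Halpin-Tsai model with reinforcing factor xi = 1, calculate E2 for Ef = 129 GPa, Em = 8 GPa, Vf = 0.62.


eta = (Ef/Em - 1)/(Ef/Em + xi) = (16.125 - 1)/(16.125 + 1) = 0.8832
E2 = Em*(1+xi*eta*Vf)/(1-eta*Vf) = 27.37 GPa

27.37 GPa


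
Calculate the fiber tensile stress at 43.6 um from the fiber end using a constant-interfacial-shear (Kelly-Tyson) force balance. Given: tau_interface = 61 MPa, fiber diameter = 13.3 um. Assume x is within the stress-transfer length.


Force balance: sigma_f * (pi*d^2/4) = tau * (pi*d) * x  ->  sigma_f = 4 * tau * x / d
sigma_f = 4 * 61 * 43.6 / 13.3 = 799.9 MPa

799.9 MPa


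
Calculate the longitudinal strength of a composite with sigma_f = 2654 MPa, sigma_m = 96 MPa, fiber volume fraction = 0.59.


sigma_1 = sigma_f*Vf + sigma_m*(1-Vf) = 2654*0.59 + 96*0.41 = 1605.2 MPa

1605.2 MPa


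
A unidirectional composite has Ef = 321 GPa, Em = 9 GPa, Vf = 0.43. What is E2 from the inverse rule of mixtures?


1/E2 = Vf/Ef + (1-Vf)/Em = 0.43/321 + 0.57/9
E2 = 15.46 GPa

15.46 GPa


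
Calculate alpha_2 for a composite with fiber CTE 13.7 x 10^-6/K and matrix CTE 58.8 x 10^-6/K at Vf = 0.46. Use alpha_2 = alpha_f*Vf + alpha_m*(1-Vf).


alpha_2 = alpha_f*Vf + alpha_m*(1-Vf) = 13.7*0.46 + 58.8*0.54 = 38.1 x 10^-6/K

38.1 x 10^-6/K


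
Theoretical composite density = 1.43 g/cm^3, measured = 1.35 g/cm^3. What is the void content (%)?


Void% = (rho_theo - rho_actual)/rho_theo * 100 = (1.43 - 1.35)/1.43 * 100 = 5.59%

5.59%


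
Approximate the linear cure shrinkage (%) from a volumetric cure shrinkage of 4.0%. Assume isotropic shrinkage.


Linear shrinkage ≈ vol_shrink/3 = 4.0/3 = 1.333%

1.333%


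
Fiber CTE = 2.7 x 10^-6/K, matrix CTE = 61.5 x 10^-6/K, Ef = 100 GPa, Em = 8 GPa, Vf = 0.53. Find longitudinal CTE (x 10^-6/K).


E1 = Ef*Vf + Em*(1-Vf) = 56.76
alpha_1 = (alpha_f*Ef*Vf + alpha_m*Em*(1-Vf))/E1 = 6.6 x 10^-6/K

6.6 x 10^-6/K


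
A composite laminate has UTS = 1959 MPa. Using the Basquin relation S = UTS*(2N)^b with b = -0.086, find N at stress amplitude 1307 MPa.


N = 0.5 * (S/UTS)^(1/b) = 0.5 * (1307/1959)^(1/-0.086) = 55.2939 cycles

55.2939 cycles


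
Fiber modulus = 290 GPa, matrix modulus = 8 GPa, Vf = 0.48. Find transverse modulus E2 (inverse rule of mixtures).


1/E2 = Vf/Ef + (1-Vf)/Em = 0.48/290 + 0.52/8
E2 = 15.0 GPa

15.0 GPa


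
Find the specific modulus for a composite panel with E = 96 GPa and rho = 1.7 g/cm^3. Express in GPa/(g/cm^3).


Specific stiffness = E/rho = 96/1.7 = 56.5 GPa/(g/cm^3)

56.5 GPa/(g/cm^3)


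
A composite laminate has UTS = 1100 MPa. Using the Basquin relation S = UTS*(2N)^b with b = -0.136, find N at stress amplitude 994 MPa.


N = 0.5 * (S/UTS)^(1/b) = 0.5 * (994/1100)^(1/-0.136) = 1.0533 cycles

1.0533 cycles


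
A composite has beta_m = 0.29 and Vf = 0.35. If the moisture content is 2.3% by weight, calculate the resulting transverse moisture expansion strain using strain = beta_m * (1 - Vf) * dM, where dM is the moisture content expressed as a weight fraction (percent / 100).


dM = 2.3/100 = 0.023
strain = beta_m * (1-Vf) * dM = 0.29 * 0.65 * 0.023 = 0.0043355

0.0043355


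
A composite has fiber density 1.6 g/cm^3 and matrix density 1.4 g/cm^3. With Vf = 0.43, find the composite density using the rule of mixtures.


rho_c = rho_f*Vf + rho_m*(1-Vf) = 1.6*0.43 + 1.4*0.57 = 1.486 g/cm^3

1.486 g/cm^3


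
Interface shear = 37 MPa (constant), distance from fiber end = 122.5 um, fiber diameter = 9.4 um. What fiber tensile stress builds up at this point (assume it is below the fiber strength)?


Force balance: sigma_f * (pi*d^2/4) = tau * (pi*d) * x  ->  sigma_f = 4 * tau * x / d
sigma_f = 4 * 37 * 122.5 / 9.4 = 1928.7 MPa

1928.7 MPa


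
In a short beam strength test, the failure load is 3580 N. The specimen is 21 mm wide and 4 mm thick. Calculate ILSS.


ILSS = 3F/(4bh) = 3*3580/(4*21*4) = 31.96 MPa

31.96 MPa


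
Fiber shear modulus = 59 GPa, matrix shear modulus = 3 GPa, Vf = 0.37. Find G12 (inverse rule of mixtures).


1/G12 = Vf/Gf + (1-Vf)/Gm = 0.37/59 + 0.63/3
G12 = 4.62 GPa

4.62 GPa


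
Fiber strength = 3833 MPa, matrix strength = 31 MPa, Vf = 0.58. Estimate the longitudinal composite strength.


sigma_1 = sigma_f*Vf + sigma_m*(1-Vf) = 3833*0.58 + 31*0.42 = 2236.2 MPa

2236.2 MPa


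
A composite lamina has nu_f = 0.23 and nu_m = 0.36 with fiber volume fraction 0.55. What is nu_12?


nu_12 = nu_f*Vf + nu_m*(1-Vf) = 0.23*0.55 + 0.36*0.45 = 0.2885

0.2885


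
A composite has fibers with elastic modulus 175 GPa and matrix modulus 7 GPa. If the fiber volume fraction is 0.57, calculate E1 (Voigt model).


E1 = Ef*Vf + Em*(1-Vf) = 175*0.57 + 7*0.43 = 102.76 GPa

102.76 GPa


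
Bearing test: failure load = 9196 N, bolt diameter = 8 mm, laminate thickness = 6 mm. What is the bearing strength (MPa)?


sigma_br = F/(d*h) = 9196/(8*6) = 191.6 MPa

191.6 MPa


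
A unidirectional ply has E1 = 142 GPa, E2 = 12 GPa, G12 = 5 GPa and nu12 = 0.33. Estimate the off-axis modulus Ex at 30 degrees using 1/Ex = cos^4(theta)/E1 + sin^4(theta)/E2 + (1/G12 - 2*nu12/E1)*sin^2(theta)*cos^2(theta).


cos^4(30) = 0.5625, sin^4(30) = 0.0625, sin^2(30)*cos^2(30) = 0.1875
1/G12 - 2*nu12/E1 = 1/5 - 2*0.33/142 = 0.195352 GPa^-1
1/Ex = 0.5625/142 + 0.0625/12 + 0.195352*0.1875 = 0.0457981 GPa^-1
Ex = 21.83 GPa

21.83 GPa


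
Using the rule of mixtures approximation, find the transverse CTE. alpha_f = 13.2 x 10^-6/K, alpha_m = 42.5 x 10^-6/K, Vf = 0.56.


alpha_2 = alpha_f*Vf + alpha_m*(1-Vf) = 13.2*0.56 + 42.5*0.44 = 26.1 x 10^-6/K

26.1 x 10^-6/K


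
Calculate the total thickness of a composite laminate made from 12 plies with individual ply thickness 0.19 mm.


h = n * t_ply = 12 * 0.19 = 2.28 mm

2.28 mm


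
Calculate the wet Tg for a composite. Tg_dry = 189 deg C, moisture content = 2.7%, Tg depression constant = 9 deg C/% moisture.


Tg_wet = Tg_dry - k*moisture = 189 - 9*2.7 = 164.7 deg C

164.7 deg C


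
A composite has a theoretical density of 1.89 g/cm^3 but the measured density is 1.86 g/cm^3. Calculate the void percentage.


Void% = (rho_theo - rho_actual)/rho_theo * 100 = (1.89 - 1.86)/1.89 * 100 = 1.59%

1.59%


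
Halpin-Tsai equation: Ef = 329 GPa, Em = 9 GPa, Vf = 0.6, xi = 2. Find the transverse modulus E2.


eta = (Ef/Em - 1)/(Ef/Em + xi) = (36.5556 - 1)/(36.5556 + 2) = 0.9222
E2 = Em*(1+xi*eta*Vf)/(1-eta*Vf) = 42.45 GPa

42.45 GPa


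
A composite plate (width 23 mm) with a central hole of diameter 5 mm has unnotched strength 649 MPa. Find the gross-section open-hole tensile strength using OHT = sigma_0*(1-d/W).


OHT = sigma_0*(1-d/W) = 649*(1-5/23) = 507.9 MPa

507.9 MPa


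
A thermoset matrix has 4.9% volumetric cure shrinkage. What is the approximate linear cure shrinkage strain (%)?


Linear shrinkage ≈ vol_shrink/3 = 4.9/3 = 1.633%

1.633%


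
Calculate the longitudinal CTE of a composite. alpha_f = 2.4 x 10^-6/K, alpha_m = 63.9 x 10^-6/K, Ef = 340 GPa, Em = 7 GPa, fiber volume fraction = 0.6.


E1 = Ef*Vf + Em*(1-Vf) = 206.8
alpha_1 = (alpha_f*Ef*Vf + alpha_m*Em*(1-Vf))/E1 = 3.23 x 10^-6/K

3.23 x 10^-6/K


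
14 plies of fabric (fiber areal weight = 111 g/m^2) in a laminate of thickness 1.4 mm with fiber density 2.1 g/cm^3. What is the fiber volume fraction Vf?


Vf = n * FAW / (rho_f * h * 1000) = 14 * 111 / (2.1 * 1.4 * 1000) = 0.5286

0.5286


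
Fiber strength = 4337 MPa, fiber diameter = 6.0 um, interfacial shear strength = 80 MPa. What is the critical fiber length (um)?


Lc = sigma_f * d / (2 * tau_i) = 4337 * 6.0 / (2 * 80) = 162.6 um

162.6 um


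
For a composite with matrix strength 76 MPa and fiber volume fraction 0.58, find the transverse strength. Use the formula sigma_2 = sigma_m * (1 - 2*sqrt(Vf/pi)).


factor = 1 - 2*sqrt(0.58/pi) = 0.1407
sigma_2 = 76 * 0.1407 = 10.69 MPa

10.69 MPa


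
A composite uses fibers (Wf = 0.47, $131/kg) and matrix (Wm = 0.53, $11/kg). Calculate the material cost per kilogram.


Cost = cost_f*Wf + cost_m*Wm = 131*0.47 + 11*0.53 = $67.4/kg

$67.4/kg


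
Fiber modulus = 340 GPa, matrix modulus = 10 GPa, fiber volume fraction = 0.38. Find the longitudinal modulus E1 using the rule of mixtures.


E1 = Ef*Vf + Em*(1-Vf) = 340*0.38 + 10*0.62 = 135.4 GPa

135.4 GPa


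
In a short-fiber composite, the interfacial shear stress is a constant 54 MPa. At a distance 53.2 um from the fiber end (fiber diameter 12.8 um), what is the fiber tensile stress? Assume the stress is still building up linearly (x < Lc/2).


Force balance: sigma_f * (pi*d^2/4) = tau * (pi*d) * x  ->  sigma_f = 4 * tau * x / d
sigma_f = 4 * 54 * 53.2 / 12.8 = 897.8 MPa

897.8 MPa


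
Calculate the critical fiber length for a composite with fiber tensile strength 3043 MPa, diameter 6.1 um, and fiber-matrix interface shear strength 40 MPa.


Lc = sigma_f * d / (2 * tau_i) = 3043 * 6.1 / (2 * 40) = 232.0 um

232.0 um


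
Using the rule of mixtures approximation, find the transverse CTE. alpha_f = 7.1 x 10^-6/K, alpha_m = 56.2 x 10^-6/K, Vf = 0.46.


alpha_2 = alpha_f*Vf + alpha_m*(1-Vf) = 7.1*0.46 + 56.2*0.54 = 33.6 x 10^-6/K

33.6 x 10^-6/K


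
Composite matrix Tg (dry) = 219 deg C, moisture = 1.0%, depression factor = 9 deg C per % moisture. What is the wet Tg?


Tg_wet = Tg_dry - k*moisture = 219 - 9*1.0 = 210.0 deg C

210.0 deg C


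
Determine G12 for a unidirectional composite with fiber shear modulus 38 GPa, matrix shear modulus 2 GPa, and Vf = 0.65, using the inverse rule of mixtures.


1/G12 = Vf/Gf + (1-Vf)/Gm = 0.65/38 + 0.35/2
G12 = 5.21 GPa

5.21 GPa


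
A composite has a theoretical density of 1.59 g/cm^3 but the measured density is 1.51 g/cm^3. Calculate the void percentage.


Void% = (rho_theo - rho_actual)/rho_theo * 100 = (1.59 - 1.51)/1.59 * 100 = 5.03%

5.03%


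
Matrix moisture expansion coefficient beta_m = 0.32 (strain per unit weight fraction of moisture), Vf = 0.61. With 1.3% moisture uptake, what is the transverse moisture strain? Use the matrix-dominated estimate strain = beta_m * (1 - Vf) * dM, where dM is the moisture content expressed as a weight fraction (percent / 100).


dM = 1.3/100 = 0.013
strain = beta_m * (1-Vf) * dM = 0.32 * 0.39 * 0.013 = 0.0016224

0.0016224


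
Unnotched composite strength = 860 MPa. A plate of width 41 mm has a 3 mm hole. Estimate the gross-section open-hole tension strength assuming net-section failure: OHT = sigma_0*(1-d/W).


OHT = sigma_0*(1-d/W) = 860*(1-3/41) = 797.1 MPa

797.1 MPa


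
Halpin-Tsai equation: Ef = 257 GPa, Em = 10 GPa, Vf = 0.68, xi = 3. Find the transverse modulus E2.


eta = (Ef/Em - 1)/(Ef/Em + xi) = (25.7 - 1)/(25.7 + 3) = 0.8606
E2 = Em*(1+xi*eta*Vf)/(1-eta*Vf) = 66.44 GPa

66.44 GPa


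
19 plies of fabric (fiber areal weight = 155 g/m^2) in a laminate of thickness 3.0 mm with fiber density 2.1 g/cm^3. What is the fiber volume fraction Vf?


Vf = n * FAW / (rho_f * h * 1000) = 19 * 155 / (2.1 * 3.0 * 1000) = 0.4675

0.4675


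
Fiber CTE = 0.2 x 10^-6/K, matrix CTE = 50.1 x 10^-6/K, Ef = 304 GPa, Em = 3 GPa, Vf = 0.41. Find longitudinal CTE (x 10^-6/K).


E1 = Ef*Vf + Em*(1-Vf) = 126.41
alpha_1 = (alpha_f*Ef*Vf + alpha_m*Em*(1-Vf))/E1 = 0.9 x 10^-6/K

0.9 x 10^-6/K


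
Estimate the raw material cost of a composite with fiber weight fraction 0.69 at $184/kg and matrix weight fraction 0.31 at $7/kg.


Cost = cost_f*Wf + cost_m*Wm = 184*0.69 + 7*0.31 = $129.13/kg

$129.13/kg


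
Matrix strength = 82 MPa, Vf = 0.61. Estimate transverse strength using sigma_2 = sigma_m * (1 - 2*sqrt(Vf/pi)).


factor = 1 - 2*sqrt(0.61/pi) = 0.1187
sigma_2 = 82 * 0.1187 = 9.73 MPa

9.73 MPa


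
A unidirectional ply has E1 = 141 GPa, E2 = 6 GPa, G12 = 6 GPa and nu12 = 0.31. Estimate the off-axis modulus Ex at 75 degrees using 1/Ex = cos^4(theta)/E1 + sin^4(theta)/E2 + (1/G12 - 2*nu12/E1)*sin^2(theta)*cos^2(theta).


cos^4(75) = 0.004487, sin^4(75) = 0.870513, sin^2(75)*cos^2(75) = 0.0625
1/G12 - 2*nu12/E1 = 1/6 - 2*0.31/141 = 0.16227 GPa^-1
1/Ex = 0.004487/141 + 0.870513/6 + 0.16227*0.0625 = 0.1552591 GPa^-1
Ex = 6.44 GPa

6.44 GPa


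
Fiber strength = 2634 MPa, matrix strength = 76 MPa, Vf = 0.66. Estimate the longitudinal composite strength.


sigma_1 = sigma_f*Vf + sigma_m*(1-Vf) = 2634*0.66 + 76*0.34 = 1764.3 MPa

1764.3 MPa


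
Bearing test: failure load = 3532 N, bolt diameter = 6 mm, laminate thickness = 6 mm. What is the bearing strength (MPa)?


sigma_br = F/(d*h) = 3532/(6*6) = 98.1 MPa

98.1 MPa


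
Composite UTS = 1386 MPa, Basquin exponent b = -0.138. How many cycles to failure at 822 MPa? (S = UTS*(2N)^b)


N = 0.5 * (S/UTS)^(1/b) = 0.5 * (822/1386)^(1/-0.138) = 22.0349 cycles

22.0349 cycles


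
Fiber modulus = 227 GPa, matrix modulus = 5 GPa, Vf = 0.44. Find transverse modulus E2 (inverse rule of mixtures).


1/E2 = Vf/Ef + (1-Vf)/Em = 0.44/227 + 0.56/5
E2 = 8.78 GPa

8.78 GPa


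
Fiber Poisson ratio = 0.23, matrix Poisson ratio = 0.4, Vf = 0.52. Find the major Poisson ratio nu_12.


nu_12 = nu_f*Vf + nu_m*(1-Vf) = 0.23*0.52 + 0.4*0.48 = 0.3116

0.3116


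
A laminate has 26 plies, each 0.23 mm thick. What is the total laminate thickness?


h = n * t_ply = 26 * 0.23 = 5.98 mm

5.98 mm


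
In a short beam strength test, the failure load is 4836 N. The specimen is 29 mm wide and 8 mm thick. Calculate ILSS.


ILSS = 3F/(4bh) = 3*4836/(4*29*8) = 15.63 MPa

15.63 MPa


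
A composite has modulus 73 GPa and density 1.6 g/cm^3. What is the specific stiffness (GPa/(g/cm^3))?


Specific stiffness = E/rho = 73/1.6 = 45.6 GPa/(g/cm^3)

45.6 GPa/(g/cm^3)


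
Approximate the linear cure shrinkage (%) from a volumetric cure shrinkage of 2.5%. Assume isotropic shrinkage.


Linear shrinkage ≈ vol_shrink/3 = 2.5/3 = 0.833%

0.833%


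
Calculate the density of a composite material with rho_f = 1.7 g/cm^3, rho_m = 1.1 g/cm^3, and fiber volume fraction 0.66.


rho_c = rho_f*Vf + rho_m*(1-Vf) = 1.7*0.66 + 1.1*0.34 = 1.496 g/cm^3

1.496 g/cm^3


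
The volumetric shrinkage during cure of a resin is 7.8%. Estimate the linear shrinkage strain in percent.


Linear shrinkage ≈ vol_shrink/3 = 7.8/3 = 2.6%

2.6%


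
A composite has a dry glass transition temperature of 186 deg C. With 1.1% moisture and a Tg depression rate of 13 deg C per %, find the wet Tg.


Tg_wet = Tg_dry - k*moisture = 186 - 13*1.1 = 171.7 deg C

171.7 deg C


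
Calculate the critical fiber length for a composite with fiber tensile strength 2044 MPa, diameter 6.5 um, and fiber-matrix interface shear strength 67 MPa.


Lc = sigma_f * d / (2 * tau_i) = 2044 * 6.5 / (2 * 67) = 99.1 um

99.1 um


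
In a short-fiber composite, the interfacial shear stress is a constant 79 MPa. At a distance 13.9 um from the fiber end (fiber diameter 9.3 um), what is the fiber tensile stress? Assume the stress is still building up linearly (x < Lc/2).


Force balance: sigma_f * (pi*d^2/4) = tau * (pi*d) * x  ->  sigma_f = 4 * tau * x / d
sigma_f = 4 * 79 * 13.9 / 9.3 = 472.3 MPa

472.3 MPa


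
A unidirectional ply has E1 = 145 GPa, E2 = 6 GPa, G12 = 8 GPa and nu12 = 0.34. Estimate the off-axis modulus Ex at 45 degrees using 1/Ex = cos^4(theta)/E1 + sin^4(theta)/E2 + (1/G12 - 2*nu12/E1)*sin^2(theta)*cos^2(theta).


cos^4(45) = 0.25, sin^4(45) = 0.25, sin^2(45)*cos^2(45) = 0.25
1/G12 - 2*nu12/E1 = 1/8 - 2*0.34/145 = 0.12031 GPa^-1
1/Ex = 0.25/145 + 0.25/6 + 0.12031*0.25 = 0.0734684 GPa^-1
Ex = 13.61 GPa

13.61 GPa


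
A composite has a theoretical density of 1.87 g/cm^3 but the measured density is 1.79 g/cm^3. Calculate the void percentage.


Void% = (rho_theo - rho_actual)/rho_theo * 100 = (1.87 - 1.79)/1.87 * 100 = 4.28%

4.28%


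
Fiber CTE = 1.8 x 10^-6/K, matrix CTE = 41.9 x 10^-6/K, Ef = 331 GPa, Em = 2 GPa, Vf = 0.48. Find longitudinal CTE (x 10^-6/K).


E1 = Ef*Vf + Em*(1-Vf) = 159.92
alpha_1 = (alpha_f*Ef*Vf + alpha_m*Em*(1-Vf))/E1 = 2.06 x 10^-6/K

2.06 x 10^-6/K


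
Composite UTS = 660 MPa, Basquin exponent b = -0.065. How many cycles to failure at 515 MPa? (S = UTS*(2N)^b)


N = 0.5 * (S/UTS)^(1/b) = 0.5 * (515/660)^(1/-0.065) = 22.7226 cycles

22.7226 cycles


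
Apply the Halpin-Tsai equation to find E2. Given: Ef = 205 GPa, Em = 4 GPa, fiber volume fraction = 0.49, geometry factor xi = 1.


eta = (Ef/Em - 1)/(Ef/Em + xi) = (51.25 - 1)/(51.25 + 1) = 0.9617
E2 = Em*(1+xi*eta*Vf)/(1-eta*Vf) = 11.13 GPa

11.13 GPa


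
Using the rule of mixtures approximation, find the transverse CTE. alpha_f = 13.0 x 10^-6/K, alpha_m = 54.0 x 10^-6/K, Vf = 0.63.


alpha_2 = alpha_f*Vf + alpha_m*(1-Vf) = 13.0*0.63 + 54.0*0.37 = 28.2 x 10^-6/K

28.2 x 10^-6/K


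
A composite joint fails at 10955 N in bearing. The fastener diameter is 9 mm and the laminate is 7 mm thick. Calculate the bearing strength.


sigma_br = F/(d*h) = 10955/(9*7) = 173.9 MPa

173.9 MPa


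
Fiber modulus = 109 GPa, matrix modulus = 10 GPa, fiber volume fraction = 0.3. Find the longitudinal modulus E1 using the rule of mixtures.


E1 = Ef*Vf + Em*(1-Vf) = 109*0.3 + 10*0.7 = 39.7 GPa

39.7 GPa


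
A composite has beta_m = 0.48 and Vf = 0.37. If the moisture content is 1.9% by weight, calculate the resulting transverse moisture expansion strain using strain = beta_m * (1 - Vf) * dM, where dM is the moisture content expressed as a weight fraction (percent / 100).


dM = 1.9/100 = 0.019
strain = beta_m * (1-Vf) * dM = 0.48 * 0.63 * 0.019 = 0.0057456

0.0057456


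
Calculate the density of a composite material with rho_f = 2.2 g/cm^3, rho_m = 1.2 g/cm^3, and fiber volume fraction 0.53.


rho_c = rho_f*Vf + rho_m*(1-Vf) = 2.2*0.53 + 1.2*0.47 = 1.73 g/cm^3

1.73 g/cm^3


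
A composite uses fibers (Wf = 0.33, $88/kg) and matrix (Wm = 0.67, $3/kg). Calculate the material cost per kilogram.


Cost = cost_f*Wf + cost_m*Wm = 88*0.33 + 3*0.67 = $31.05/kg

$31.05/kg


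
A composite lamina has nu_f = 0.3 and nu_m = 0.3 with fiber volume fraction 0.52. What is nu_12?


nu_12 = nu_f*Vf + nu_m*(1-Vf) = 0.3*0.52 + 0.3*0.48 = 0.3

0.3


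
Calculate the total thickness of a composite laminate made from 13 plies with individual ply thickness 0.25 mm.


h = n * t_ply = 13 * 0.25 = 3.25 mm

3.25 mm


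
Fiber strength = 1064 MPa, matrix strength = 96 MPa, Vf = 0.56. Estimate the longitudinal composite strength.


sigma_1 = sigma_f*Vf + sigma_m*(1-Vf) = 1064*0.56 + 96*0.44 = 638.1 MPa

638.1 MPa


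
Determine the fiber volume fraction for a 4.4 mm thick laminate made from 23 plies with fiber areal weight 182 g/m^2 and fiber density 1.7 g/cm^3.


Vf = n * FAW / (rho_f * h * 1000) = 23 * 182 / (1.7 * 4.4 * 1000) = 0.5596

0.5596


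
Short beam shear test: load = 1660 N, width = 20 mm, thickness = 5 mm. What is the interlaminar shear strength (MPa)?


ILSS = 3F/(4bh) = 3*1660/(4*20*5) = 12.45 MPa

12.45 MPa


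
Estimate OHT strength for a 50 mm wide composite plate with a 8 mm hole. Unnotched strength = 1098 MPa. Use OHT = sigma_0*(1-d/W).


OHT = sigma_0*(1-d/W) = 1098*(1-8/50) = 922.3 MPa

922.3 MPa


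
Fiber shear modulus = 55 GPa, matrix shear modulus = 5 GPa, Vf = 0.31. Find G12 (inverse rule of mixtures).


1/G12 = Vf/Gf + (1-Vf)/Gm = 0.31/55 + 0.69/5
G12 = 6.96 GPa

6.96 GPa


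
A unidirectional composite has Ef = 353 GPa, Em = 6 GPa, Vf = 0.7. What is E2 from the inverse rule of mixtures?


1/E2 = Vf/Ef + (1-Vf)/Em = 0.7/353 + 0.3/6
E2 = 19.24 GPa

19.24 GPa


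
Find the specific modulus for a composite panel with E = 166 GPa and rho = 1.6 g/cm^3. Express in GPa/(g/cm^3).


Specific stiffness = E/rho = 166/1.6 = 103.8 GPa/(g/cm^3)

103.8 GPa/(g/cm^3)


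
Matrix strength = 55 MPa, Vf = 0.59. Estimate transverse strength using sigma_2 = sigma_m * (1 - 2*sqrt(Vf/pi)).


factor = 1 - 2*sqrt(0.59/pi) = 0.1333
sigma_2 = 55 * 0.1333 = 7.33 MPa

7.33 MPa


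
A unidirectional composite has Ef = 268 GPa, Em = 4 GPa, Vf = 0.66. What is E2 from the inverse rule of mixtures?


1/E2 = Vf/Ef + (1-Vf)/Em = 0.66/268 + 0.34/4
E2 = 11.43 GPa

11.43 GPa


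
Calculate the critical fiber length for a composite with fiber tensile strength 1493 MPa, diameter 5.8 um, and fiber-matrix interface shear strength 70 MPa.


Lc = sigma_f * d / (2 * tau_i) = 1493 * 5.8 / (2 * 70) = 61.9 um

61.9 um


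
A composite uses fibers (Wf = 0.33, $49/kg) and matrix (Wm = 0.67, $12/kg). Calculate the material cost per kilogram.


Cost = cost_f*Wf + cost_m*Wm = 49*0.33 + 12*0.67 = $24.21/kg

$24.21/kg
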